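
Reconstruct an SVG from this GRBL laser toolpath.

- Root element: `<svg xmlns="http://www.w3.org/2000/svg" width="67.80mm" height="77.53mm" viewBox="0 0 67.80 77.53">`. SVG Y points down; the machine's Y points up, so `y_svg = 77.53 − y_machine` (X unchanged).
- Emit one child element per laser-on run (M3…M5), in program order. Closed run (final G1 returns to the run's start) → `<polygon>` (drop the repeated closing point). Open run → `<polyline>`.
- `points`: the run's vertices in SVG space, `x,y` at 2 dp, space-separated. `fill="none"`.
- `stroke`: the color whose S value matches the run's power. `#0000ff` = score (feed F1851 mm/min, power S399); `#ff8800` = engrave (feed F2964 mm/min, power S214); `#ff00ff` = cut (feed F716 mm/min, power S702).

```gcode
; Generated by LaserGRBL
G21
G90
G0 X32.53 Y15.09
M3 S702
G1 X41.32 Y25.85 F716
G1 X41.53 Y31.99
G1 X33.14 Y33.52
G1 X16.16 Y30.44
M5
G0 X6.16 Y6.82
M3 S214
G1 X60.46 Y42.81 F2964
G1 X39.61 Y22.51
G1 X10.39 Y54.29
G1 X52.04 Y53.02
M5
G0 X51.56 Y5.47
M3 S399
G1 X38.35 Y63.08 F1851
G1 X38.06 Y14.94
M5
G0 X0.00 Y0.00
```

Each laser-on run becomes one SVG element. Flip Y back into SVG space with y_svg = 77.53 − y_machine.

Run 1: power S702 maps to stroke `#ff00ff` (cut). The run is open, so emit a `<polyline>` with points (Y-flipped): 32.53,62.44 41.32,51.68 41.53,45.54 33.14,44.01 16.16,47.09.

Run 2: the run's S214 means `#ff8800` (engrave). The run is open, so emit a `<polyline>` with points (Y-flipped): 6.16,70.71 60.46,34.72 39.61,55.02 10.39,23.24 52.04,24.51.

Run 3: S399 ⇒ score layer `#0000ff`. The run is open, so emit a `<polyline>` with points (Y-flipped): 51.56,72.06 38.35,14.45 38.06,62.59.

<svg xmlns="http://www.w3.org/2000/svg" width="67.80mm" height="77.53mm" viewBox="0 0 67.80 77.53">
  <polyline points="32.53,62.44 41.32,51.68 41.53,45.54 33.14,44.01 16.16,47.09" fill="none" stroke="#ff00ff"/>
  <polyline points="6.16,70.71 60.46,34.72 39.61,55.02 10.39,23.24 52.04,24.51" fill="none" stroke="#ff8800"/>
  <polyline points="51.56,72.06 38.35,14.45 38.06,62.59" fill="none" stroke="#0000ff"/>
</svg>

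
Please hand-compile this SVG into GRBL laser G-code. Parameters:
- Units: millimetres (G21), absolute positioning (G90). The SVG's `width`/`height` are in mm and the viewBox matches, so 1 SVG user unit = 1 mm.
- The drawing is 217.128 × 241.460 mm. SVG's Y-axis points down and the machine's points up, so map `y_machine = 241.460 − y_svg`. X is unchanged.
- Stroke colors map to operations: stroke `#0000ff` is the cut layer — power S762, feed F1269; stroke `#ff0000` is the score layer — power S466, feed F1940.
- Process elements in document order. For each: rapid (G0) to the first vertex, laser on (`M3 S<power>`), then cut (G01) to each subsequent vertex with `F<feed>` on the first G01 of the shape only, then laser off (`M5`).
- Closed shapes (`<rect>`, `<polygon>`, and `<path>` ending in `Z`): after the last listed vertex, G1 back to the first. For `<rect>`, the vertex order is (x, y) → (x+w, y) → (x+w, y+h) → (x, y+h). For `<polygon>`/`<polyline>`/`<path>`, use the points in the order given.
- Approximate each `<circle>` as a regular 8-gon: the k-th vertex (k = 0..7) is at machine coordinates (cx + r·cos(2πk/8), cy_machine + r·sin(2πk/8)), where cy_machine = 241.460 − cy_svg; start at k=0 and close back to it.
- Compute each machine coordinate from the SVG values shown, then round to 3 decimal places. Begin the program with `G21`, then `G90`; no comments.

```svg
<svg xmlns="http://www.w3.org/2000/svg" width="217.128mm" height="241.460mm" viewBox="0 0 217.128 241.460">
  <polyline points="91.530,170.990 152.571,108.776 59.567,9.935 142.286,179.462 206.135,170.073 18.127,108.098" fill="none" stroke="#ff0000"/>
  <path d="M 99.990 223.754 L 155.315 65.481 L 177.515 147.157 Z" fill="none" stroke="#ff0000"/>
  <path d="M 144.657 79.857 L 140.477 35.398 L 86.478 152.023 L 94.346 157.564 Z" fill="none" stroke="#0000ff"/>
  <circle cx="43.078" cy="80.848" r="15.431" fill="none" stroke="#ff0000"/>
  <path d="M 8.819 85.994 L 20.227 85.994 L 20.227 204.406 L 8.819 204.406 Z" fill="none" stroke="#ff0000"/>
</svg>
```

G21
G90
G0 X91.530 Y70.470
M3 S466
G01 X152.571 Y132.684 F1940
G01 X59.567 Y231.525
G01 X142.286 Y61.998
G01 X206.135 Y71.387
G01 X18.127 Y133.362
M5
G0 X99.990 Y17.706
M3 S466
G01 X155.315 Y175.979 F1940
G01 X177.515 Y94.303
G01 X99.990 Y17.706
M5
G0 X144.657 Y161.603
M3 S762
G01 X140.477 Y206.062 F1269
G01 X86.478 Y89.437
G01 X94.346 Y83.896
G01 X144.657 Y161.603
M5
G0 X58.509 Y160.612
M3 S466
G01 X53.989 Y171.523 F1940
G01 X43.078 Y176.043
G01 X32.167 Y171.523
G01 X27.647 Y160.612
G01 X32.167 Y149.701
G01 X43.078 Y145.181
G01 X53.989 Y149.701
G01 X58.509 Y160.612
M5
G0 X8.819 Y155.466
M3 S466
G01 X20.227 Y155.466 F1940
G01 X20.227 Y37.054
G01 X8.819 Y37.054
G01 X8.819 Y155.466
M5

1 u = 1 mm; y_m = 241.460 − y.

[1] `<polyline>` open polyline, #ff0000→score S466 F1940: (91.530,70.470) → (152.571,132.684) → (59.567,231.525) → (142.286,61.998) → (206.135,71.387) → (18.127,133.362)

[2] `<path>` closed polygon, #ff0000→score S466 F1940: (99.990,17.706) → (155.315,175.979) → (177.515,94.303) → (99.990,17.706) (closed)

[3] `<path>` closed polygon, #0000ff→cut S762 F1269: (144.657,161.603) → (140.477,206.062) → (86.478,89.437) → (94.346,83.896) → (144.657,161.603) (closed)

[4] `<circle>` circle, #ff0000→score S466 F1940: (58.509,160.612) → (53.989,171.523) → (43.078,176.043) → (32.167,171.523) → (27.647,160.612) → (32.167,149.701) → (43.078,145.181) → (53.989,149.701) → (58.509,160.612) (closed)

[5] `<path>` rectangle, #ff0000→score S466 F1940: (8.819,155.466) → (20.227,155.466) → (20.227,37.054) → (8.819,37.054) → (8.819,155.466) (closed)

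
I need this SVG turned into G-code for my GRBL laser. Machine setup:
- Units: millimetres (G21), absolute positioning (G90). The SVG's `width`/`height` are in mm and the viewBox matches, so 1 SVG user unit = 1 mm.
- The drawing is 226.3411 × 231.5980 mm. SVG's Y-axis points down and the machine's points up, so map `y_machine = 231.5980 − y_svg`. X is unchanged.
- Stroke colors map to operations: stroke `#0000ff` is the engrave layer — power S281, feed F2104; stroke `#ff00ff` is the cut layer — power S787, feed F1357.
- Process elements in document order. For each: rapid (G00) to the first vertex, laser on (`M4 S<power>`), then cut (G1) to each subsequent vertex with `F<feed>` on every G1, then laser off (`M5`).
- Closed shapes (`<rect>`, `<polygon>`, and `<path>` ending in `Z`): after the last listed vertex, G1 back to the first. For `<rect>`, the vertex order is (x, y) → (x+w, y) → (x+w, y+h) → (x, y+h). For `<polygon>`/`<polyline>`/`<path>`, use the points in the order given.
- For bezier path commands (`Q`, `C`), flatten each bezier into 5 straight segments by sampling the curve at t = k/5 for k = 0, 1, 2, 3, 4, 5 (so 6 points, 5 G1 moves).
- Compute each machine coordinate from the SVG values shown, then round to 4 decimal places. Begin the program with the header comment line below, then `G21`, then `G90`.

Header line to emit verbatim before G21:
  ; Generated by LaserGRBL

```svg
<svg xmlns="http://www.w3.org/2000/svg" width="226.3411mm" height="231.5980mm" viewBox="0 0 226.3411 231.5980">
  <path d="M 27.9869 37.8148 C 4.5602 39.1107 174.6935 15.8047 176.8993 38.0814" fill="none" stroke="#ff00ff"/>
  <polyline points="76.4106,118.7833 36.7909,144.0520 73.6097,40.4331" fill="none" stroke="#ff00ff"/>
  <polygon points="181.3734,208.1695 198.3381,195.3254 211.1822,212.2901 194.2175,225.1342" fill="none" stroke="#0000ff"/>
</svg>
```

; Generated by LaserGRBL
G21
G90
G00 X27.9869 Y193.7832
M4 S787
G1 X34.2662 Y195.3964 F1357
G1 X69.6485 Y199.5452 F1357
G1 X116.7823 Y202.8608 F1357
G1 X158.3164 Y201.9742 F1357
G1 X176.8993 Y193.5166 F1357
M5
G00 X76.4106 Y112.8147
M4 S787
G1 X36.7909 Y87.5460 F1357
G1 X73.6097 Y191.1649 F1357
M5
G00 X181.3734 Y23.4285
M4 S281
G1 X198.3381 Y36.2726 F2104
G1 X211.1822 Y19.3079 F2104
G1 X194.2175 Y6.4638 F2104
G1 X181.3734 Y23.4285 F2104
M5

1 u = 1 mm; y_m = 231.5980 − y.

[1] `<path>` cubic bezier, #ff00ff→cut S787 F1357: (27.9869,193.7832) → (34.2662,195.3964) → (69.6485,199.5452) → (116.7823,202.8608) → (158.3164,201.9742) → (176.8993,193.5166)

[2] `<polyline>` open polyline, #ff00ff→cut S787 F1357: (76.4106,112.8147) → (36.7909,87.5460) → (73.6097,191.1649)

[3] `<polygon>` regular polygon, #0000ff→engrave S281 F2104: (181.3734,23.4285) → (198.3381,36.2726) → (211.1822,19.3079) → (194.2175,6.4638) → (181.3734,23.4285) (closed)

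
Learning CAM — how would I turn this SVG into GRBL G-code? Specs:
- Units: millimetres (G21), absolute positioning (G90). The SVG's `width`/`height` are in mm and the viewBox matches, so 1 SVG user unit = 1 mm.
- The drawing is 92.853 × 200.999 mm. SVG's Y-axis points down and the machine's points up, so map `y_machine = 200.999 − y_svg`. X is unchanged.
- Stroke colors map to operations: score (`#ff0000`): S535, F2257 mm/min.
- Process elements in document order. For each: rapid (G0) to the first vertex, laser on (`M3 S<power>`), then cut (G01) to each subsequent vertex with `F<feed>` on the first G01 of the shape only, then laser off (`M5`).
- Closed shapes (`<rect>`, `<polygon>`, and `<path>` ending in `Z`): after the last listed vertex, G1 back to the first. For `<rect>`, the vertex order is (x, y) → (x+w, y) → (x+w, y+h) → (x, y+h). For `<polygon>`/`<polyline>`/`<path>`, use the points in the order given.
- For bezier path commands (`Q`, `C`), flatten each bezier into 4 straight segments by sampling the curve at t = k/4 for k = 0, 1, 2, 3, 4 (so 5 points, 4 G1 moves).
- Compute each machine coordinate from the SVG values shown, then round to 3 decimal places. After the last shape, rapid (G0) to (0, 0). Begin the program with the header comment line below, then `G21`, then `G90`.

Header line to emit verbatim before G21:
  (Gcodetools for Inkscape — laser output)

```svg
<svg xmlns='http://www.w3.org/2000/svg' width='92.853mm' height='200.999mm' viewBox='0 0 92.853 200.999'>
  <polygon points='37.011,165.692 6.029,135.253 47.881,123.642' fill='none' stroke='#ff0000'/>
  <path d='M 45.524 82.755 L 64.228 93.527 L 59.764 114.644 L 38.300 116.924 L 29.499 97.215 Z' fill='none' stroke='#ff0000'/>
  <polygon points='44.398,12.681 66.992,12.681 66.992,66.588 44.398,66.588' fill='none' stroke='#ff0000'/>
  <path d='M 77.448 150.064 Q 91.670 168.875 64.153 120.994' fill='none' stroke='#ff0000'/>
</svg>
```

Since the viewBox matches the mm dimensions, user units are millimetres directly. The only transform is the Y-flip y_m = 200.999 − y_svg.

Shape 1 is a regular polygon drawn with `<polygon>`. Its stroke #ff0000 means score at S535, F2257. After flipping Y the toolpath is (37.011,35.307) → (6.029,65.746) → (47.881,77.357) → (37.011,35.307), returning to the start.

Shape 2 is a regular polygon drawn with `<path>`. Its stroke #ff0000 means score at S535, F2257. After flipping Y the toolpath is (45.524,118.244) → (64.228,107.472) → (59.764,86.355) → (38.300,84.075) → (29.499,103.784) → (45.524,118.244), returning to the start.

Shape 3 is a rectangle drawn with `<polygon>`. Its stroke #ff0000 means score at S535, F2257. After flipping Y the toolpath is (44.398,188.318) → (66.992,188.318) → (66.992,134.411) → (44.398,134.411) → (44.398,188.318), returning to the start.

Shape 4 is a quadratic bezier drawn with `<path>`. Its stroke #ff0000 means score at S535, F2257. After flipping Y the toolpath is (77.448,50.935) → (81.950,45.698) → (81.235,48.797) → (75.303,60.233) → (64.153,80.005).

(Gcodetools for Inkscape — laser output)
G21
G90
G0 X37.011 Y35.307
M3 S535
G01 X6.029 Y65.746 F2257
G01 X47.881 Y77.357
G01 X37.011 Y35.307
M5
G0 X45.524 Y118.244
M3 S535
G01 X64.228 Y107.472 F2257
G01 X59.764 Y86.355
G01 X38.300 Y84.075
G01 X29.499 Y103.784
G01 X45.524 Y118.244
M5
G0 X44.398 Y188.318
M3 S535
G01 X66.992 Y188.318 F2257
G01 X66.992 Y134.411
G01 X44.398 Y134.411
G01 X44.398 Y188.318
M5
G0 X77.448 Y50.935
M3 S535
G01 X81.950 Y45.698 F2257
G01 X81.235 Y48.797
G01 X75.303 Y60.233
G01 X64.153 Y80.005
M5
G0 X0.000 Y0.000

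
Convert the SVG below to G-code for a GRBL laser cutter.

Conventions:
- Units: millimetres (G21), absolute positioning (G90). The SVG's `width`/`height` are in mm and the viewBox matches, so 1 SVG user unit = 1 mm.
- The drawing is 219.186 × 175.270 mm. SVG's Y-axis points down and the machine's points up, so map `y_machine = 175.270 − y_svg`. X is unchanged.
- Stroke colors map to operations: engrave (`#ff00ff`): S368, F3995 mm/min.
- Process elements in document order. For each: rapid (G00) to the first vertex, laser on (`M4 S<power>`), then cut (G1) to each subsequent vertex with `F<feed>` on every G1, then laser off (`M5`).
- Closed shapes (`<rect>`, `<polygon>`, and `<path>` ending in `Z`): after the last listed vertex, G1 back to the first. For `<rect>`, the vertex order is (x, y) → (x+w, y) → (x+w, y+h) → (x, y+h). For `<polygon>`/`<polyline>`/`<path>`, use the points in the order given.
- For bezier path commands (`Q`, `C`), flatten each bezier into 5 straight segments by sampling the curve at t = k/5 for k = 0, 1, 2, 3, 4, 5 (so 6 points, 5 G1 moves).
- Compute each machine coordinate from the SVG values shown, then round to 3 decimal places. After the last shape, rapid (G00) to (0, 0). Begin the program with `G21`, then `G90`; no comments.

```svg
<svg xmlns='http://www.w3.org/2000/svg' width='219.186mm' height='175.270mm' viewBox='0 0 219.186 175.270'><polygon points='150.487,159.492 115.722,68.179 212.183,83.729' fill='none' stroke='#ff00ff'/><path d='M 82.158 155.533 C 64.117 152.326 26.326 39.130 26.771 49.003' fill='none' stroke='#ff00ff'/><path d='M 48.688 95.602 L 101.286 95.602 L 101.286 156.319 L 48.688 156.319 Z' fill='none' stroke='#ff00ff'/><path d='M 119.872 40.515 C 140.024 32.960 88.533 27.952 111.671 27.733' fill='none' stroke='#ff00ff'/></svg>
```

1 u = 1 mm; y_m = 175.270 − y.

[1] `<polygon>` regular polygon, #ff00ff→engrave S368 F3995: (150.487,15.778) → (115.722,107.091) → (212.183,91.541) → (150.487,15.778) (closed)

[2] `<path>` cubic bezier, #ff00ff→engrave S368 F3995: (82.158,19.737) → (69.427,32.995) → (54.740,61.464) → (40.879,93.957) → (30.628,119.287) → (26.771,126.267)

[3] `<path>` rectangle, #ff00ff→engrave S368 F3995: (48.688,79.668) → (101.286,79.668) → (101.286,18.951) → (48.688,18.951) → (48.688,79.668) (closed)

[4] `<path>` cubic bezier, #ff00ff→engrave S368 F3995: (119.872,134.755) → (124.536,138.964) → (119.027,142.455) → (110.366,145.119) → (105.574,146.849) → (111.671,147.537)

G21
G90
G00 X150.487 Y15.778
M4 S368
G1 X115.722 Y107.091 F3995
G1 X212.183 Y91.541 F3995
G1 X150.487 Y15.778 F3995
M5
G00 X82.158 Y19.737
M4 S368
G1 X69.427 Y32.995 F3995
G1 X54.740 Y61.464 F3995
G1 X40.879 Y93.957 F3995
G1 X30.628 Y119.287 F3995
G1 X26.771 Y126.267 F3995
M5
G00 X48.688 Y79.668
M4 S368
G1 X101.286 Y79.668 F3995
G1 X101.286 Y18.951 F3995
G1 X48.688 Y18.951 F3995
G1 X48.688 Y79.668 F3995
M5
G00 X119.872 Y134.755
M4 S368
G1 X124.536 Y138.964 F3995
G1 X119.027 Y142.455 F3995
G1 X110.366 Y145.119 F3995
G1 X105.574 Y146.849 F3995
G1 X111.671 Y147.537 F3995
M5
G00 X0.000 Y0.000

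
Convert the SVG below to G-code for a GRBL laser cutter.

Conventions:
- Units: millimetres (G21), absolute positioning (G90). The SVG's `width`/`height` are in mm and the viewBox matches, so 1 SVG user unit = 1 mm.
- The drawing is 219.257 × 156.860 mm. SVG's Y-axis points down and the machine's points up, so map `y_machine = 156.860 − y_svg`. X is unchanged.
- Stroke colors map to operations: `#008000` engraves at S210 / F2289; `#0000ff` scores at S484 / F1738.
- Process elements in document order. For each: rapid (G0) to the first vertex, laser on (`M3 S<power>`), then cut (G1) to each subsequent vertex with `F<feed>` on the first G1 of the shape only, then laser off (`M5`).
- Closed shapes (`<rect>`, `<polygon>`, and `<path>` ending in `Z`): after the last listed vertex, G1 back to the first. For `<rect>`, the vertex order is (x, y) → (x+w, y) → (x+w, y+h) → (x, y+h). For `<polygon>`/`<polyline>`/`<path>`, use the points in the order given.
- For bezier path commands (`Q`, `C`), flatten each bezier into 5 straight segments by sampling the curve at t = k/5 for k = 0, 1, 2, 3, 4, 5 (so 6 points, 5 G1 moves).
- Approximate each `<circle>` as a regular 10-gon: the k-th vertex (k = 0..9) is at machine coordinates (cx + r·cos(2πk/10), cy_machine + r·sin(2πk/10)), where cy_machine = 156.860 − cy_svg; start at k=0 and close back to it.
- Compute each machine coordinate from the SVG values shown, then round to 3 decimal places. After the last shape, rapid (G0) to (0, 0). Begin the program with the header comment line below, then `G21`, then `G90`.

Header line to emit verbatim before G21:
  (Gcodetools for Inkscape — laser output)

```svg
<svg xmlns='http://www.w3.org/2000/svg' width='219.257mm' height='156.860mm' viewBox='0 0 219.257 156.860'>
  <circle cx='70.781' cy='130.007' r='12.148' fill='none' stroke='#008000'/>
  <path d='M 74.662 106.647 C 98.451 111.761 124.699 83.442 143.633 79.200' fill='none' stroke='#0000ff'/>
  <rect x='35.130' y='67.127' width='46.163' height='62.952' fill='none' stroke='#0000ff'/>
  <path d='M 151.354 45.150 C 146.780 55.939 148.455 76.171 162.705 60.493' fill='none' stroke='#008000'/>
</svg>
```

1 u = 1 mm; y_m = 156.860 − y.

[1] `<circle>` circle, #008000→engrave S210 F2289: (82.929,26.853) → (80.609,33.993) → (74.535,38.406) → (67.027,38.406) → (60.953,33.993) → (58.633,26.853) → (60.953,19.713) → (67.027,15.300) → (74.535,15.300) → (80.609,19.713) → (82.929,26.853) (closed)

[2] `<path>` cubic bezier, #0000ff→score S484 F1738: (74.662,50.213) → (89.152,50.696) → (103.764,56.443) → (118.027,64.693) → (131.473,72.686) → (143.633,77.660)

[3] `<rect>` rectangle, #0000ff→score S484 F1738: (35.130,89.733) → (81.293,89.733) → (81.293,26.781) → (35.130,26.781) → (35.130,89.733) (closed)

[4] `<path>` cubic bezier, #008000→engrave S210 F2289: (151.354,111.710) → (149.410,104.466) → (149.270,97.133) → (151.236,91.888) → (155.613,90.907) → (162.705,96.367)

(Gcodetools for Inkscape — laser output)
G21
G90
G0 X82.929 Y26.853
M3 S210
G1 X80.609 Y33.993 F2289
G1 X74.535 Y38.406
G1 X67.027 Y38.406
G1 X60.953 Y33.993
G1 X58.633 Y26.853
G1 X60.953 Y19.713
G1 X67.027 Y15.300
G1 X74.535 Y15.300
G1 X80.609 Y19.713
G1 X82.929 Y26.853
M5
G0 X74.662 Y50.213
M3 S484
G1 X89.152 Y50.696 F1738
G1 X103.764 Y56.443
G1 X118.027 Y64.693
G1 X131.473 Y72.686
G1 X143.633 Y77.660
M5
G0 X35.130 Y89.733
M3 S484
G1 X81.293 Y89.733 F1738
G1 X81.293 Y26.781
G1 X35.130 Y26.781
G1 X35.130 Y89.733
M5
G0 X151.354 Y111.710
M3 S210
G1 X149.410 Y104.466 F2289
G1 X149.270 Y97.133
G1 X151.236 Y91.888
G1 X155.613 Y90.907
G1 X162.705 Y96.367
M5
G0 X0.000 Y0.000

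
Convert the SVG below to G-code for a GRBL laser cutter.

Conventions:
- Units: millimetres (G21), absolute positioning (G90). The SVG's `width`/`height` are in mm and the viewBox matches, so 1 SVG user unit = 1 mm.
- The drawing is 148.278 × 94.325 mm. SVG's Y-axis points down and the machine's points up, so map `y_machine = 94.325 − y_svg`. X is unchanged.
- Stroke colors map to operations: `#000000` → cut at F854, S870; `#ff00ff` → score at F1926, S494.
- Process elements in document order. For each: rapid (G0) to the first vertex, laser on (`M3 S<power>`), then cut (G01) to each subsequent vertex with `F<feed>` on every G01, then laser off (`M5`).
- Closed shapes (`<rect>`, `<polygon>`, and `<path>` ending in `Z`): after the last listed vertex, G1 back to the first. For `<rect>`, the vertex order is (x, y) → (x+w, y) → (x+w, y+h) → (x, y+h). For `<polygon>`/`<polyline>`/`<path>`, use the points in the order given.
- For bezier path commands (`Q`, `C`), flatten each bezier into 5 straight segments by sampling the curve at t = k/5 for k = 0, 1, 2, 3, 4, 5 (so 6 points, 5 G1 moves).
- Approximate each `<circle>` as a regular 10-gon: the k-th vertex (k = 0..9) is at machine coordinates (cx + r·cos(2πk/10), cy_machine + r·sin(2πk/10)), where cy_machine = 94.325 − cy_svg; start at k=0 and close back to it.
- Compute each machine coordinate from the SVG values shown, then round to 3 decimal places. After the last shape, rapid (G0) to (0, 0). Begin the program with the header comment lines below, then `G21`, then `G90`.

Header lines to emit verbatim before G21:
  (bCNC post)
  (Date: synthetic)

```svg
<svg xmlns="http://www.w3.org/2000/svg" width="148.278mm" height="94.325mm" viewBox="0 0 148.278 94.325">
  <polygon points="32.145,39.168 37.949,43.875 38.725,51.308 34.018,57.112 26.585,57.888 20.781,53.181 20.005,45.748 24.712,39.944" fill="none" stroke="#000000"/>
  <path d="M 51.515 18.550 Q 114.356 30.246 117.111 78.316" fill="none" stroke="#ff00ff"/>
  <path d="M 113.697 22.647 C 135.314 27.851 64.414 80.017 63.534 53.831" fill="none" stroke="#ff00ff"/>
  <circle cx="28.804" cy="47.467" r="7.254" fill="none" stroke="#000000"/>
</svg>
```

(bCNC post)
(Date: synthetic)
G21
G90
G0 X32.145 Y55.157
M3 S870
G01 X37.949 Y50.450 F854
G01 X38.725 Y43.017 F854
G01 X34.018 Y37.213 F854
G01 X26.585 Y36.437 F854
G01 X20.781 Y41.144 F854
G01 X20.005 Y48.577 F854
G01 X24.712 Y54.381 F854
G01 X32.145 Y55.157 F854
M5
G0 X51.515 Y75.775
M3 S494
G01 X74.248 Y69.642 F1926
G01 X92.174 Y60.598 F1926
G01 X105.293 Y48.645 F1926
G01 X113.606 Y33.782 F1926
G01 X117.111 Y16.009 F1926
M5
G0 X113.697 Y71.678
M3 S494
G01 X116.865 Y63.923 F1926
G01 X105.632 Y50.912 F1926
G01 X87.797 Y38.660 F1926
G01 X71.164 Y33.182 F1926
G01 X63.534 Y40.494 F1926
M5
G0 X36.058 Y46.858
M3 S870
G01 X34.673 Y51.122 F854
G01 X31.046 Y53.757 F854
G01 X26.562 Y53.757 F854
G01 X22.935 Y51.122 F854
G01 X21.550 Y46.858 F854
G01 X22.935 Y42.594 F854
G01 X26.562 Y39.959 F854
G01 X31.046 Y39.959 F854
G01 X34.673 Y42.594 F854
G01 X36.058 Y46.858 F854
M5
G0 X0.000 Y0.000

viewBox `0 0 148.278 94.325` with mm width/height → 1 unit = 1 mm. Flip: y_m = 94.325 − y_svg.

**Shape 1** — `<polygon>` regular polygon, stroke `#000000` → cut (S870, F854). Machine vertices: (32.145,55.157) → (37.949,50.450) → (38.725,43.017) → (34.018,37.213) → (26.585,36.437) → (20.781,41.144) → (20.005,48.577) → (24.712,54.381) → (32.145,55.157). Closed: final G1 returns to the first vertex.

**Shape 2** — `<path>` quadratic bezier, stroke `#ff00ff` → score (S494, F1926). Control points (SVG): P0=(51.515,18.550), P1=(114.356,30.246), P2=(117.111,78.316); sampled at t=k/5. Machine vertices: (51.515,75.775) → (74.248,69.642) → (92.174,60.598) → (105.293,48.645) → (113.606,33.782) → (117.111,16.009). Open path.

**Shape 3** — `<path>` cubic bezier, stroke `#ff00ff` → score (S494, F1926). Control points (SVG): P0=(113.697,22.647), P1=(135.314,27.851), P2=(64.414,80.017), P3=(63.534,53.831); sampled at t=k/5. Machine vertices: (113.697,71.678) → (116.865,63.923) → (105.632,50.912) → (87.797,38.660) → (71.164,33.182) → (63.534,40.494). Open path.

**Shape 4** — `<circle>` circle, stroke `#000000` → cut (S870, F854). Machine vertices: (36.058,46.858) → (34.673,51.122) → (31.046,53.757) → (26.562,53.757) → (22.935,51.122) → (21.550,46.858) → (22.935,42.594) → (26.562,39.959) → (31.046,39.959) → (34.673,42.594) → (36.058,46.858). Closed: final G1 returns to the first vertex.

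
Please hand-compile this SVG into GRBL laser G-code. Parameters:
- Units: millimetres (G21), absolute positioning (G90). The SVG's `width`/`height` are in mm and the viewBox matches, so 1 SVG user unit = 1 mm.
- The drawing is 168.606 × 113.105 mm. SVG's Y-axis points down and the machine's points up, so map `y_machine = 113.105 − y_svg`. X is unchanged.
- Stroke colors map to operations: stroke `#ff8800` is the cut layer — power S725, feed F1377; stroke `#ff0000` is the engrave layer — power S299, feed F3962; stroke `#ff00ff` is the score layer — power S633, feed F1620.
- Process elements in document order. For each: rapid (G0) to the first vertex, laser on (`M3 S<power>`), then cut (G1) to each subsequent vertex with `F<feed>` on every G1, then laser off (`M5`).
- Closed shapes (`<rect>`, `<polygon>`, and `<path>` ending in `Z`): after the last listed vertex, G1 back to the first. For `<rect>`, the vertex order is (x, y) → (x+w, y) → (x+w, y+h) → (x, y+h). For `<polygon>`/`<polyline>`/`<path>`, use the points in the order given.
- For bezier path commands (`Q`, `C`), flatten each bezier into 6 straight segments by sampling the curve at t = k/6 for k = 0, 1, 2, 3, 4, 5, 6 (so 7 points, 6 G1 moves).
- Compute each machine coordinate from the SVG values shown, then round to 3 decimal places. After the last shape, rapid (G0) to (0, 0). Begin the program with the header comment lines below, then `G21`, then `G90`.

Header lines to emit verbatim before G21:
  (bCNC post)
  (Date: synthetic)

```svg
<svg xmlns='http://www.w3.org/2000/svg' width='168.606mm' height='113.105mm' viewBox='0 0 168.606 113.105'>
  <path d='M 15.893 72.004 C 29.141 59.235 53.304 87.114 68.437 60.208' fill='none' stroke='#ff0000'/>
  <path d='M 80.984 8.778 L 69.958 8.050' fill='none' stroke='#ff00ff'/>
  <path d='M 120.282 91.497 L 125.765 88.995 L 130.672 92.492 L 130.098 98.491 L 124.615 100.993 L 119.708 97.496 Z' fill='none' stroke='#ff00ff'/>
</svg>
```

1 u = 1 mm; y_m = 113.105 − y.

[1] `<path>` cubic bezier, #ff0000→engrave S299 F3962: (15.893,41.101) → (23.334,44.540) → (32.041,43.855) → (41.458,41.698) → (51.033,40.718) → (60.210,43.568) → (68.437,52.897)

[2] `<path>` line segment, #ff00ff→score S633 F1620: (80.984,104.327) → (69.958,105.055)

[3] `<path>` regular polygon, #ff00ff→score S633 F1620: (120.282,21.608) → (125.765,24.110) → (130.672,20.613) → (130.098,14.614) → (124.615,12.112) → (119.708,15.609) → (120.282,21.608) (closed)

(bCNC post)
(Date: synthetic)
G21
G90
G0 X15.893 Y41.101
M3 S299
G1 X23.334 Y44.540 F3962
G1 X32.041 Y43.855 F3962
G1 X41.458 Y41.698 F3962
G1 X51.033 Y40.718 F3962
G1 X60.210 Y43.568 F3962
G1 X68.437 Y52.897 F3962
M5
G0 X80.984 Y104.327
M3 S633
G1 X69.958 Y105.055 F1620
M5
G0 X120.282 Y21.608
M3 S633
G1 X125.765 Y24.110 F1620
G1 X130.672 Y20.613 F1620
G1 X130.098 Y14.614 F1620
G1 X124.615 Y12.112 F1620
G1 X119.708 Y15.609 F1620
G1 X120.282 Y21.608 F1620
M5
G0 X0.000 Y0.000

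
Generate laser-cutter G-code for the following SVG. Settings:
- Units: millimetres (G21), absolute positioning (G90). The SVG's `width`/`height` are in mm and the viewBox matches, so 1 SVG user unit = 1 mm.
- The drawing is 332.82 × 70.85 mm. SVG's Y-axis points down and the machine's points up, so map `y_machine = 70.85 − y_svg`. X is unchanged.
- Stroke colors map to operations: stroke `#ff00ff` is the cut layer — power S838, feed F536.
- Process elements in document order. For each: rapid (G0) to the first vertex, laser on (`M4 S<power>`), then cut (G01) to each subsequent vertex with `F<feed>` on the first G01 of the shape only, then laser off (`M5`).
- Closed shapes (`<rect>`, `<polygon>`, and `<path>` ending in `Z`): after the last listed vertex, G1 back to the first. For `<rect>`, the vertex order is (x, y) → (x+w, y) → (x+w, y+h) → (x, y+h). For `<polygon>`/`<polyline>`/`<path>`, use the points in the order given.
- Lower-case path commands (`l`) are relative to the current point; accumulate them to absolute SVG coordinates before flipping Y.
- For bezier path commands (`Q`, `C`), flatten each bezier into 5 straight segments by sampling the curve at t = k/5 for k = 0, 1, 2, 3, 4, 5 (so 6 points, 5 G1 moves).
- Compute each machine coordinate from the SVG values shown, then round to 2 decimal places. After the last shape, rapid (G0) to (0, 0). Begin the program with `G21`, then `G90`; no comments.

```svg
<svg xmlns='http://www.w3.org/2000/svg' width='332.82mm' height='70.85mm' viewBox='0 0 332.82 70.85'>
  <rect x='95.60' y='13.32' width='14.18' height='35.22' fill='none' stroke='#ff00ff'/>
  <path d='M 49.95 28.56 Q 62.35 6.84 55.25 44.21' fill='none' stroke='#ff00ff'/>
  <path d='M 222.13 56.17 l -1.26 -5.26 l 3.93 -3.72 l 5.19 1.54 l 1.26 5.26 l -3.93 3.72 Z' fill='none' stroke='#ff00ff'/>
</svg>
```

1 u = 1 mm; y_m = 70.85 − y.

[1] `<rect>` rectangle, #ff00ff→cut S838 F536: (95.60,57.53) → (109.78,57.53) → (109.78,22.31) → (95.60,22.31) → (95.60,57.53) (closed)

[2] `<path>` quadratic bezier, #ff00ff→cut S838 F536: (49.95,42.29) → (54.13,48.61) → (56.75,50.21) → (57.81,47.08) → (57.31,39.22) → (55.25,26.64)

[3] `<path>` regular polygon, #ff00ff→cut S838 F536: (222.13,14.68) → (220.87,19.94) → (224.80,23.66) → (229.99,22.12) → (231.25,16.86) → (227.32,13.14) → (222.13,14.68) (closed)

G21
G90
G0 X95.60 Y57.53
M4 S838
G01 X109.78 Y57.53 F536
G01 X109.78 Y22.31
G01 X95.60 Y22.31
G01 X95.60 Y57.53
M5
G0 X49.95 Y42.29
M4 S838
G01 X54.13 Y48.61 F536
G01 X56.75 Y50.21
G01 X57.81 Y47.08
G01 X57.31 Y39.22
G01 X55.25 Y26.64
M5
G0 X222.13 Y14.68
M4 S838
G01 X220.87 Y19.94 F536
G01 X224.80 Y23.66
G01 X229.99 Y22.12
G01 X231.25 Y16.86
G01 X227.32 Y13.14
G01 X222.13 Y14.68
M5
G0 X0.00 Y0.00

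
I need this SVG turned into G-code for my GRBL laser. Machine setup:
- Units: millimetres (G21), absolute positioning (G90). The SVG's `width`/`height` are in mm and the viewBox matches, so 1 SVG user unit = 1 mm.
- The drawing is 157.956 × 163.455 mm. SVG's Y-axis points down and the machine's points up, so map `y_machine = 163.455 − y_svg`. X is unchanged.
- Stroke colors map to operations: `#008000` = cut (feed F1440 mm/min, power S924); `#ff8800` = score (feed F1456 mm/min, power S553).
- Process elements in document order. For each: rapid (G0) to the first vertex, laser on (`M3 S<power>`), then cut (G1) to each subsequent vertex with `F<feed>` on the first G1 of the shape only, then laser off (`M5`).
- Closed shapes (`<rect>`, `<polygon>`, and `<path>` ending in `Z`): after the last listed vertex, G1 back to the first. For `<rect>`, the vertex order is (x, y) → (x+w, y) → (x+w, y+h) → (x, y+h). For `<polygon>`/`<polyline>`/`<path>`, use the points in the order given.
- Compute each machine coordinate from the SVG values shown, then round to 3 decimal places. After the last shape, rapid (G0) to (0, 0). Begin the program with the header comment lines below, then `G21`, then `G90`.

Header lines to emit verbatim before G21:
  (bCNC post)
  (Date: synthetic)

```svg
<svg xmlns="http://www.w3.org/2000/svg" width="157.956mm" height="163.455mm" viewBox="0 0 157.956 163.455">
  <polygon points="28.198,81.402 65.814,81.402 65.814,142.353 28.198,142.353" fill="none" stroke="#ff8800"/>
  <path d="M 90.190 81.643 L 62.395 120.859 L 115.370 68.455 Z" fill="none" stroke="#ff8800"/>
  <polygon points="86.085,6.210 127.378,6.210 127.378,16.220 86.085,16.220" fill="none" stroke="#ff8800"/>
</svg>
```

(bCNC post)
(Date: synthetic)
G21
G90
G0 X28.198 Y82.053
M3 S553
G1 X65.814 Y82.053 F1456
G1 X65.814 Y21.102
G1 X28.198 Y21.102
G1 X28.198 Y82.053
M5
G0 X90.190 Y81.812
M3 S553
G1 X62.395 Y42.596 F1456
G1 X115.370 Y95.000
G1 X90.190 Y81.812
M5
G0 X86.085 Y157.245
M3 S553
G1 X127.378 Y157.245 F1456
G1 X127.378 Y147.235
G1 X86.085 Y147.235
G1 X86.085 Y157.245
M5
G0 X0.000 Y0.000

viewBox `0 0 157.956 163.455` with mm width/height → 1 unit = 1 mm. Flip: y_m = 163.455 − y_svg.

**Shape 1** — `<polygon>` rectangle, stroke `#ff8800` → score (S553, F1456). Machine vertices: (28.198,82.053) → (65.814,82.053) → (65.814,21.102) → (28.198,21.102) → (28.198,82.053). Closed: final G1 returns to the first vertex.

**Shape 2** — `<path>` closed polygon, stroke `#ff8800` → score (S553, F1456). Machine vertices: (90.190,81.812) → (62.395,42.596) → (115.370,95.000) → (90.190,81.812). Closed: final G1 returns to the first vertex.

**Shape 3** — `<polygon>` rectangle, stroke `#ff8800` → score (S553, F1456). Machine vertices: (86.085,157.245) → (127.378,157.245) → (127.378,147.235) → (86.085,147.235) → (86.085,157.245). Closed: final G1 returns to the first vertex.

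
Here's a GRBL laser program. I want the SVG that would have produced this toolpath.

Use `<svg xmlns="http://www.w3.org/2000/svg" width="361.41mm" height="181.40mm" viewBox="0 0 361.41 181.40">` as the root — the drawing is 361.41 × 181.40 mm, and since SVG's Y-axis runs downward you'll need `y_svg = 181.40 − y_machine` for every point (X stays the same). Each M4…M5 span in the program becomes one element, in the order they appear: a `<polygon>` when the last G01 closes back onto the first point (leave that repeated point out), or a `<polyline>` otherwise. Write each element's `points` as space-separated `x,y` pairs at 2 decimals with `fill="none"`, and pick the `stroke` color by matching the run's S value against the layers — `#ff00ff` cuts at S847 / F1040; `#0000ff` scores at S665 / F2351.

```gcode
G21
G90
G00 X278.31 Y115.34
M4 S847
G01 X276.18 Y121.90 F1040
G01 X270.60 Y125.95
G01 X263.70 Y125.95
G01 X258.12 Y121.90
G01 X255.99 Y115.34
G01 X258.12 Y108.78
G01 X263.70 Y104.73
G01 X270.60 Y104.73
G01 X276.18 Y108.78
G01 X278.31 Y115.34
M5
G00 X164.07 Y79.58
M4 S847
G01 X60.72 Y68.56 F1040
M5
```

<svg xmlns="http://www.w3.org/2000/svg" width="361.41mm" height="181.40mm" viewBox="0 0 361.41 181.40">
  <polygon points="278.31,66.06 276.18,59.50 270.60,55.45 263.70,55.45 258.12,59.50 255.99,66.06 258.12,72.62 263.70,76.67 270.60,76.67 276.18,72.62" fill="none" stroke="#ff00ff"/>
  <polyline points="164.07,101.82 60.72,112.84" fill="none" stroke="#ff00ff"/>
</svg>

Machine Y-up, SVG Y-down with viewBox height 181.40, so y_svg = 181.40 − y_machine; X carries over. Every run uses S847, so all elements get stroke `#ff00ff` (cut).

Run 1: The run returns to its start, so emit a `<polygon>` with points (Y-flipped): 278.31,66.06 276.18,59.50 270.60,55.45 263.70,55.45 258.12,59.50 255.99,66.06 258.12,72.62 263.70,76.67 270.60,76.67 276.18,72.62.

Run 2: The run is open, so emit a `<polyline>` with points (Y-flipped): 164.07,101.82 60.72,112.84.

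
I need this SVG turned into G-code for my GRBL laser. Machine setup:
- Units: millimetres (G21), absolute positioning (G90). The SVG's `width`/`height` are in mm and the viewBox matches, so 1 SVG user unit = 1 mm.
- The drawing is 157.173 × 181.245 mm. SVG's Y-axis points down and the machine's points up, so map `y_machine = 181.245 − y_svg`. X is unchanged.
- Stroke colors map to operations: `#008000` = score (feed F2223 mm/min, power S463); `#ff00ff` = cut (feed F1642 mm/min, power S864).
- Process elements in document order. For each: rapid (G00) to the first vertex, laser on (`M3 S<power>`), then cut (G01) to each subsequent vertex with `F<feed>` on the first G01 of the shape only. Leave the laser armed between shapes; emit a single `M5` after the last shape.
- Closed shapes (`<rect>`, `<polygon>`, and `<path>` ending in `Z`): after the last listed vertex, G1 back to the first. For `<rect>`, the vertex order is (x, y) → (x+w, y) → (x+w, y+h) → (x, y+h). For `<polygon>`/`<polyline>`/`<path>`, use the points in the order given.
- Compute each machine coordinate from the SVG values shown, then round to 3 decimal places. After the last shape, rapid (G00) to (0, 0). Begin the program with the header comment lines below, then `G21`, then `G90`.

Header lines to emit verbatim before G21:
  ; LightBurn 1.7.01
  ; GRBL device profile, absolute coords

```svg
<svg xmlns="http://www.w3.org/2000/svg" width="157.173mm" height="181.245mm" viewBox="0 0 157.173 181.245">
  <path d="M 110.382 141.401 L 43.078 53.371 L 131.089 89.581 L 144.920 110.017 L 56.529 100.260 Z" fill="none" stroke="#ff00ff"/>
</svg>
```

; LightBurn 1.7.01
; GRBL device profile, absolute coords
G21
G90
G00 X110.382 Y39.844
M3 S864
G01 X43.078 Y127.874 F1642
G01 X131.089 Y91.664
G01 X144.920 Y71.228
G01 X56.529 Y80.985
G01 X110.382 Y39.844
M5
G00 X0.000 Y0.000

1 u = 1 mm; y_m = 181.245 − y.

[1] `<path>` closed polygon, #ff00ff→cut S864 F1642: (110.382,39.844) → (43.078,127.874) → (131.089,91.664) → (144.920,71.228) → (56.529,80.985) → (110.382,39.844) (closed)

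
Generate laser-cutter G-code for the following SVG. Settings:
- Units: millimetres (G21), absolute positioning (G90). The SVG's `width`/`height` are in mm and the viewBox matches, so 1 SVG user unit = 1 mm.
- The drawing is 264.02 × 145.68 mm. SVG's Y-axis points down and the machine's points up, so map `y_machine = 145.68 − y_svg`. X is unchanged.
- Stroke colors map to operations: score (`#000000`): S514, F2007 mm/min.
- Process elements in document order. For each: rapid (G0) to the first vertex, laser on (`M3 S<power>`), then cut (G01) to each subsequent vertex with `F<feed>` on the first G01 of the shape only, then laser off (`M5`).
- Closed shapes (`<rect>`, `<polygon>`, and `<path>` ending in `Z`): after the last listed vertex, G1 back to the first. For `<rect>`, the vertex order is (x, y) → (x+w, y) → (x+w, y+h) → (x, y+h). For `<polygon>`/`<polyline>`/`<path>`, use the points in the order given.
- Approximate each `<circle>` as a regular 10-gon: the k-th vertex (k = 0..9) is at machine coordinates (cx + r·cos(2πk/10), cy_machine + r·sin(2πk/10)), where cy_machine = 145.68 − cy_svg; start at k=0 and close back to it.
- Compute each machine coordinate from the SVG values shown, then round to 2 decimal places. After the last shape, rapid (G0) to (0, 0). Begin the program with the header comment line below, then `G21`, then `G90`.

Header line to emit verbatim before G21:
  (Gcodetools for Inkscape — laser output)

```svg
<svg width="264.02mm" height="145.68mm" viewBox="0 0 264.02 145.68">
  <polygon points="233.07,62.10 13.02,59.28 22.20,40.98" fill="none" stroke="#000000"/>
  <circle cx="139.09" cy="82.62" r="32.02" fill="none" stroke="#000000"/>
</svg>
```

viewBox `0 0 264.02 145.68` with mm width/height → 1 unit = 1 mm. Flip: y_m = 145.68 − y_svg.

**Shape 1** — `<polygon>` closed polygon, stroke `#000000` → score (S514, F2007). Machine vertices: (233.07,83.58) → (13.02,86.40) → (22.20,104.70) → (233.07,83.58). Closed: final G1 returns to the first vertex.

**Shape 2** — `<circle>` circle, stroke `#000000` → score (S514, F2007). Machine vertices: (171.11,63.06) → (164.99,81.88) → (148.98,93.51) → (129.20,93.51) → (113.19,81.88) → (107.07,63.06) → (113.19,44.24) → (129.20,32.61) → (148.98,32.61) → (164.99,44.24) → (171.11,63.06). Closed: final G1 returns to the first vertex.

(Gcodetools for Inkscape — laser output)
G21
G90
G0 X233.07 Y83.58
M3 S514
G01 X13.02 Y86.40 F2007
G01 X22.20 Y104.70
G01 X233.07 Y83.58
M5
G0 X171.11 Y63.06
M3 S514
G01 X164.99 Y81.88 F2007
G01 X148.98 Y93.51
G01 X129.20 Y93.51
G01 X113.19 Y81.88
G01 X107.07 Y63.06
G01 X113.19 Y44.24
G01 X129.20 Y32.61
G01 X148.98 Y32.61
G01 X164.99 Y44.24
G01 X171.11 Y63.06
M5
G0 X0.00 Y0.00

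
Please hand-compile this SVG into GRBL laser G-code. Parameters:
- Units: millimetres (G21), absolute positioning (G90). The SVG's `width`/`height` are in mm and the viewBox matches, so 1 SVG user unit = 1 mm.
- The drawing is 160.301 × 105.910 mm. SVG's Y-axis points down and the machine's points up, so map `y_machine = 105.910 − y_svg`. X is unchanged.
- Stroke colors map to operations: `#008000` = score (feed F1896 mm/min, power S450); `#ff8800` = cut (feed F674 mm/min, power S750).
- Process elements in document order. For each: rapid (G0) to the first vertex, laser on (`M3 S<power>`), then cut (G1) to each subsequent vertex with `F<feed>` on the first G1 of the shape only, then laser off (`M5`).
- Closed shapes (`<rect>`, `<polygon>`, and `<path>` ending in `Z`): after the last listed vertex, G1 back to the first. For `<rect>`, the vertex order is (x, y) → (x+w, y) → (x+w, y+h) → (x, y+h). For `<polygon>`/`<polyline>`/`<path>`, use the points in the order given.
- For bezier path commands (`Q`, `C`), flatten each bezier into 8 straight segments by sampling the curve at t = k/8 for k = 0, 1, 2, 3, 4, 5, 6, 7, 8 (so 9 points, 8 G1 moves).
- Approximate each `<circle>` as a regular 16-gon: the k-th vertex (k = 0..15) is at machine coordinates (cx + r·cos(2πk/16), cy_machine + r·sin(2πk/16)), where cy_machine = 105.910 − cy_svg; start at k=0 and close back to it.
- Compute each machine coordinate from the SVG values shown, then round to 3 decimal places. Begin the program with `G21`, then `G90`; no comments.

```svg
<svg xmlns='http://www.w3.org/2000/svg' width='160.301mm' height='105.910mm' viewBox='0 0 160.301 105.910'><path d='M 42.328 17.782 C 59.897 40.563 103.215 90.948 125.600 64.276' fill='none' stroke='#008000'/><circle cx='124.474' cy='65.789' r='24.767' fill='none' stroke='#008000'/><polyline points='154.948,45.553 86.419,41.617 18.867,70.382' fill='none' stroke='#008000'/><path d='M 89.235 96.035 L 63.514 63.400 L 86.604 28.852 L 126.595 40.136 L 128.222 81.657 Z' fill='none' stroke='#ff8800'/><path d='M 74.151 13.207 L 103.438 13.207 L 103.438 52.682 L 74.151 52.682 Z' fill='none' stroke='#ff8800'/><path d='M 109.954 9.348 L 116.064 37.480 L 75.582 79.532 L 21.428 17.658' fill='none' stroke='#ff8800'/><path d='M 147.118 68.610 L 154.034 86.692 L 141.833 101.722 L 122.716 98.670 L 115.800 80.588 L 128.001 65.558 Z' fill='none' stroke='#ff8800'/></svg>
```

1 u = 1 mm; y_m = 105.910 − y.

[1] `<path>` cubic bezier, #008000→score S450 F1896: (42.328,88.128) → (50.032,78.496) → (59.603,67.502) → (70.494,56.373) → (82.158,46.336) → (94.048,38.617) → (105.616,34.443) → (116.316,35.040) → (125.600,41.634)

[2] `<circle>` circle, #008000→score S450 F1896: (149.241,40.121) → (147.356,49.599) → (141.987,57.634) → (133.952,63.003) → (124.474,64.888) → (114.996,63.003) → (106.961,57.634) → (101.592,49.599) → (99.707,40.121) → (101.592,30.643) → (106.961,22.608) → (114.996,17.239) → (124.474,15.354) → (133.952,17.239) → (141.987,22.608) → (147.356,30.643) → (149.241,40.121) (closed)

[3] `<polyline>` open polyline, #008000→score S450 F1896: (154.948,60.357) → (86.419,64.293) → (18.867,35.528)

[4] `<path>` regular polygon, #ff8800→cut S750 F674: (89.235,9.875) → (63.514,42.510) → (86.604,77.058) → (126.595,65.774) → (128.222,24.253) → (89.235,9.875) (closed)

[5] `<path>` rectangle, #ff8800→cut S750 F674: (74.151,92.703) → (103.438,92.703) → (103.438,53.228) → (74.151,53.228) → (74.151,92.703) (closed)

[6] `<path>` open polyline, #ff8800→cut S750 F674: (109.954,96.562) → (116.064,68.430) → (75.582,26.378) → (21.428,88.252)

[7] `<path>` regular polygon, #ff8800→cut S750 F674: (147.118,37.300) → (154.034,19.218) → (141.833,4.188) → (122.716,7.240) → (115.800,25.322) → (128.001,40.352) → (147.118,37.300) (closed)

G21
G90
G0 X42.328 Y88.128
M3 S450
G1 X50.032 Y78.496 F1896
G1 X59.603 Y67.502
G1 X70.494 Y56.373
G1 X82.158 Y46.336
G1 X94.048 Y38.617
G1 X105.616 Y34.443
G1 X116.316 Y35.040
G1 X125.600 Y41.634
M5
G0 X149.241 Y40.121
M3 S450
G1 X147.356 Y49.599 F1896
G1 X141.987 Y57.634
G1 X133.952 Y63.003
G1 X124.474 Y64.888
G1 X114.996 Y63.003
G1 X106.961 Y57.634
G1 X101.592 Y49.599
G1 X99.707 Y40.121
G1 X101.592 Y30.643
G1 X106.961 Y22.608
G1 X114.996 Y17.239
G1 X124.474 Y15.354
G1 X133.952 Y17.239
G1 X141.987 Y22.608
G1 X147.356 Y30.643
G1 X149.241 Y40.121
M5
G0 X154.948 Y60.357
M3 S450
G1 X86.419 Y64.293 F1896
G1 X18.867 Y35.528
M5
G0 X89.235 Y9.875
M3 S750
G1 X63.514 Y42.510 F674
G1 X86.604 Y77.058
G1 X126.595 Y65.774
G1 X128.222 Y24.253
G1 X89.235 Y9.875
M5
G0 X74.151 Y92.703
M3 S750
G1 X103.438 Y92.703 F674
G1 X103.438 Y53.228
G1 X74.151 Y53.228
G1 X74.151 Y92.703
M5
G0 X109.954 Y96.562
M3 S750
G1 X116.064 Y68.430 F674
G1 X75.582 Y26.378
G1 X21.428 Y88.252
M5
G0 X147.118 Y37.300
M3 S750
G1 X154.034 Y19.218 F674
G1 X141.833 Y4.188
G1 X122.716 Y7.240
G1 X115.800 Y25.322
G1 X128.001 Y40.352
G1 X147.118 Y37.300
M5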